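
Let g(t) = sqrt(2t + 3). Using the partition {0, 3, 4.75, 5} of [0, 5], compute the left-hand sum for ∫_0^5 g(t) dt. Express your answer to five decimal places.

Subinterval widths: 3, 1.75, 0.25.
Left endpoints: 0, 3, 4.75.
g(0) ≈ 1.73205, g(3) ≈ 3.00000, g(4.75) ≈ 3.53553.
Sum = Σ Δt_i · g(t_i).
Sum ≈ 11.33004.

11.33004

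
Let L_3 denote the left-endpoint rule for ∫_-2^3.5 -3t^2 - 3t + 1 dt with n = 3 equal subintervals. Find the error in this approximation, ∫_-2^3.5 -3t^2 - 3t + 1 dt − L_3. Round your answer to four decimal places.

Exact integral: ∫_-2^3.5 f(t) dt = -57.75.
L_3 ≈ -29.180556.
Error ≈ -57.75 − (-29.180556) ≈ -28.5694.

-28.5694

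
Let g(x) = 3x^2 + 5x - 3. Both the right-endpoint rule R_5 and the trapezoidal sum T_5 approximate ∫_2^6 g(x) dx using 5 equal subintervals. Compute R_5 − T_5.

R_5 = 323.68.
T_5 = 277.28.
R_5 − T_5 = 46.4.

46.4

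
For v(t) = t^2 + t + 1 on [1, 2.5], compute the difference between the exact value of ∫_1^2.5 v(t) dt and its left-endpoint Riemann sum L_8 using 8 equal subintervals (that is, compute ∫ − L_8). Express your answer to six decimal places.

Exact integral: ∫_1^2.5 v(t) dt = 9.
L_8 ≈ 8.37597656.
Error ≈ 9 − 8.37597656 ≈ 0.624023.

0.624023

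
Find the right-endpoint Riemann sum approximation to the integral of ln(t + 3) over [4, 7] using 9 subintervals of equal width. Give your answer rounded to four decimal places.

Δt = (7 − 4)/9 = 1/3.
Right endpoints: 13/3, 14/3, 5, 16/3, 17/3, 6, 19/3, 20/3, 7.
f(13/3) ≈ 1.9924, f(14/3) ≈ 2.0369, f(5) ≈ 2.0794, f(16/3) ≈ 2.1203, f(17/3) ≈ 2.1595, f(6) ≈ 2.1972, f(19/3) ≈ 2.2336, f(20/3) ≈ 2.2687, f(7) ≈ 2.3026.
Sum = Δt · [f(13/3) + f(14/3) + f(5) + ...].
Sum ≈ 6.4635.

6.4635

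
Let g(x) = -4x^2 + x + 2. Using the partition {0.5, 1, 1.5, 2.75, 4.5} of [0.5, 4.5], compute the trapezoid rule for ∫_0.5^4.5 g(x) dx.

Subinterval widths: 0.5, 0.5, 1.25, 1.75.
g(0.5) = 1.5, g(1) = -1, g(1.5) = -5.5, g(2.75) = -25.5, g(4.5) = -74.5.
On each subinterval the trapezoid contributes (Δx_i/2)·[g(x_{i-1}) + g(x_i)].
Sum = -108.375.

-108.375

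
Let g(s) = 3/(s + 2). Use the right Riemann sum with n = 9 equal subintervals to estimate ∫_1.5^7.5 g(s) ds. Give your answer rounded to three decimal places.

2.823

Δs = (7.5 − 1.5)/9 = 2/3.
Right endpoints: 13/6, 17/6, 3.5, 25/6, 29/6, 5.5, 37/6, 41/6, 7.5.
g(13/6) = 0.72, g(17/6) = 18/29, g(3.5) = 6/11, g(25/6) = 18/37, g(29/6) = 18/41, g(5.5) = 0.4, g(37/6) = 18/49, g(41/6) = 18/53, g(7.5) = 6/19.
Sum = Δs · [g(13/6) + g(17/6) + g(3.5) + ...].
Sum ≈ 2.823.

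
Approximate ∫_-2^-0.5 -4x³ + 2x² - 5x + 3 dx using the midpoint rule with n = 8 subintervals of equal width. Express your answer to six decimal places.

34.987793

Δx = (-0.5 − (-2))/8 = 0.1875.
Midpoints: -1.90625, -1.71875, -1.53125, -1.34375, -1.15625, -0.96875, -0.78125, -0.59375.
f(-1.90625) = 389173/8192, f(-1.71875) = 309751/8192, f(-1.53125) = 243361/8192, f(-1.34375) = 188707/8192, f(-1.15625) = 144493/8192, f(-0.96875) = 109423/8192, f(-0.78125) = 82201/8192, f(-0.59375) = 61531/8192.
Sum = Δx · [f(-1.90625) + f(-1.71875) + f(-1.53125) + ...].
Sum ≈ 34.987793.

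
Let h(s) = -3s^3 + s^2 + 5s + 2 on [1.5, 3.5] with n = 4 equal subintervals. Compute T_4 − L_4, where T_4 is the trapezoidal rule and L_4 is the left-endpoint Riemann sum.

T_4 = -68.375.
L_4 = -43.75.
T_4 − L_4 = -24.625.

-24.625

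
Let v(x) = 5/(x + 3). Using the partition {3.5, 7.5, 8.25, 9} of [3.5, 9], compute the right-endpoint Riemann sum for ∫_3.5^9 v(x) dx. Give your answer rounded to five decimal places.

2.55060

Subinterval widths: 4, 0.75, 0.75.
Right endpoints: 7.5, 8.25, 9.
v(7.5) = 10/21, v(8.25) = 4/9, v(9) = 5/12.
Sum = Σ Δx_i · v(x_i).
Sum ≈ 2.55060.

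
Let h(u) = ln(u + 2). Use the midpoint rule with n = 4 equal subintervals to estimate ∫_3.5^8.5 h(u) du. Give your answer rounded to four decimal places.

10.3189

Δu = (8.5 − 3.5)/4 = 1.25.
Midpoints: 4.125, 5.375, 6.625, 7.875.
h(4.125) ≈ 1.8124, h(5.375) ≈ 1.9981, h(6.625) ≈ 2.1547, h(7.875) ≈ 2.2900.
Sum = Δu · [h(4.125) + h(5.375) + h(6.625) + h(7.875)].
Sum ≈ 10.3189.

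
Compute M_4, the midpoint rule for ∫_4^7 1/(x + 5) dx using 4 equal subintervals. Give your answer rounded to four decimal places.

Δx = (7 − 4)/4 = 0.75.
Midpoints: 4.375, 5.125, 5.875, 6.625.
f(4.375) = 8/75, f(5.125) = 8/81, f(5.875) = 8/87, f(6.625) = 8/93.
Sum = Δx · [f(4.375) + f(5.125) + f(5.875) + f(6.625)].
Sum ≈ 0.2876.

0.2876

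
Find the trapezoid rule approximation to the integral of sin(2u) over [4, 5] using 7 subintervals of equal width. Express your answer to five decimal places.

0.34442

Δu = (5 − 4)/7 = 1/7.
f(4) ≈ 0.98936, f(29/7) ≈ 0.90824, f(30/7) ≈ 0.75349, f(31/7) ≈ 0.53764, f(32/7) ≈ 0.27820, f(33/7) ≈ -0.00379, f(34/7) ≈ -0.28548, f(5) ≈ -0.54402.
T_7 = (Δu/2)·[f(u_0) + 2f(u_1) + ... + 2f(u_{6}) + f(u_7)].
Sum ≈ 0.34442.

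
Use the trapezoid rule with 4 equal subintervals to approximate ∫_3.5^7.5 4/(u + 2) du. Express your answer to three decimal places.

2.193

Δu = (7.5 − 3.5)/4 = 1.
f(3.5) = 8/11, f(4.5) = 8/13, f(5.5) = 8/15, f(6.5) = 8/17, f(7.5) = 8/19.
T_4 = (Δu/2)·[f(u_0) + 2f(u_1) + 2f(u_2) + 2f(u_3) + f(u_4)].
Sum ≈ 2.193.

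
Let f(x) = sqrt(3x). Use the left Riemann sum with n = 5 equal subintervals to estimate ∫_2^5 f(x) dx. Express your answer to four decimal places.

9.2102

Δx = (5 − 2)/5 = 0.6.
Left endpoints: 2, 2.6, 3.2, 3.8, 4.4.
f(2) ≈ 2.4495, f(2.6) ≈ 2.7928, f(3.2) ≈ 3.0984, f(3.8) ≈ 3.3764, f(4.4) ≈ 3.6332.
Sum = Δx · [f(2) + f(2.6) + f(3.2) + f(3.8) + f(4.4)].
Sum ≈ 9.2102.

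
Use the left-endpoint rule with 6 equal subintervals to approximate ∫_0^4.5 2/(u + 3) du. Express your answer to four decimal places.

Δu = (4.5 − 0)/6 = 0.75.
Left endpoints: 0, 0.75, 1.5, 2.25, 3, 3.75.
f(0) = 2/3, f(0.75) = 8/15, f(1.5) = 4/9, f(2.25) = 8/21, f(3) = 1/3, f(3.75) = 8/27.
Sum = Δu · [f(0) + f(0.75) + f(1.5) + ...].
Sum ≈ 1.9913.

1.9913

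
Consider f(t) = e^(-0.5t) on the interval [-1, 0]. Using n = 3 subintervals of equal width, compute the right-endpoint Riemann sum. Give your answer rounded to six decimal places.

Δt = (0 − (-1))/3 = 1/3.
Right endpoints: -2/3, -1/3, 0.
f(-2/3) ≈ 1.395612, f(-1/3) ≈ 1.181360, f(0) ≈ 1.000000.
Sum = Δt · [f(-2/3) + f(-1/3) + f(0)].
Sum ≈ 1.192324.

1.192324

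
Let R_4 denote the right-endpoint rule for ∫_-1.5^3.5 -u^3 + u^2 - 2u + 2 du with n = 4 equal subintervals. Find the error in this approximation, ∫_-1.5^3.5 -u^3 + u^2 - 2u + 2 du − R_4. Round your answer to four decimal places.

31.5104

Exact integral: ∫_-1.5^3.5 f(u) du ≈ -20.833333.
R_4 = -52.34375.
Error ≈ -20.833333 − (-52.34375) ≈ 31.5104.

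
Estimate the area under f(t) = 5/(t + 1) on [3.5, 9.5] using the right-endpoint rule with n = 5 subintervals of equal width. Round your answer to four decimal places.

3.8795

Δt = (9.5 − 3.5)/5 = 1.2.
Right endpoints: 4.7, 5.9, 7.1, 8.3, 9.5.
f(4.7) = 50/57, f(5.9) = 50/69, f(7.1) = 50/81, f(8.3) = 50/93, f(9.5) = 10/21.
Sum = Δt · [f(4.7) + f(5.9) + f(7.1) + f(8.3) + f(9.5)].
Sum ≈ 3.8795.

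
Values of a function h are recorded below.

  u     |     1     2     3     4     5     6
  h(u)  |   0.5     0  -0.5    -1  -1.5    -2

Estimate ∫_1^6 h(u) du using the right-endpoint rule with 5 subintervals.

Δu = 1.
Sum = 1·[0 + (-0.5) + (-1) + (-1.5) + (-2)] = -5.

-5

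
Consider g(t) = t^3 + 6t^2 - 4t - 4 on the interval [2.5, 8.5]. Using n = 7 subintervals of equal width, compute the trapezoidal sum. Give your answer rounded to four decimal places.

2352.7806

Δt = (8.5 − 2.5)/7 = 6/7.
g(2.5) = 39.125, g(47/14) = 241555/2744, g(59/14) = 440551/2744, g(71/14) = 714715/2744, g(83/14) = 1074415/2744, g(95/14) = 1530019/2744, g(107/14) = 2091895/2744, g(8.5) = 1009.625.
T_7 = (Δt/2)·[g(t_0) + 2g(t_1) + ... + 2g(t_{6}) + g(t_7)].
Sum ≈ 2352.7806.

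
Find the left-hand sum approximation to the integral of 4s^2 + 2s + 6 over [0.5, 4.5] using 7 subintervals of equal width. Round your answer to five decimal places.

141.06122

Δs = (4.5 − 0.5)/7 = 4/7.
Left endpoints: 0.5, 15/14, 23/14, 31/14, 39/14, 47/14, 55/14.
f(0.5) = 8, f(15/14) = 624/49, f(23/14) = 984/49, f(31/14) = 1472/49, f(39/14) = 2088/49, f(47/14) = 2832/49, f(55/14) = 3704/49.
Sum = Δs · [f(0.5) + f(15/14) + f(23/14) + ...].
Sum ≈ 141.06122.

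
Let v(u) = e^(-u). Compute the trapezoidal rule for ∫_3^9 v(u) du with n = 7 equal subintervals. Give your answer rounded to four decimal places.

Δu = (9 − 3)/7 = 6/7.
v(3) ≈ 0.0498, v(27/7) ≈ 0.0211, v(33/7) ≈ 0.0090, v(39/7) ≈ 0.0038, v(45/7) ≈ 0.0016, v(51/7) ≈ 0.0007, v(57/7) ≈ 0.0003, v(9) ≈ 0.0001.
T_7 = (Δu/2)·[v(u_0) + 2v(u_1) + ... + 2v(u_{6}) + v(u_7)].
Sum ≈ 0.0527.

0.0527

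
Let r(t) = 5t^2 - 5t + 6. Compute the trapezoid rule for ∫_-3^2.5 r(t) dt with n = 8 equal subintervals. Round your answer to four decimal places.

113.0830

Δt = (2.5 − (-3))/8 = 0.6875.
r(-3) = 66, r(-2.3125) = 44.30078125, r(-1.625) = 27.328125, r(-0.9375) = 15.08203125, r(-0.25) = 7.5625, r(0.4375) = 4.76953125, r(1.125) = 6.703125, r(1.8125) = 13.36328125, r(2.5) = 24.75.
T_8 = (Δt/2)·[r(t_0) + 2r(t_1) + ... + 2r(t_{7}) + r(t_8)].
Sum ≈ 113.0830.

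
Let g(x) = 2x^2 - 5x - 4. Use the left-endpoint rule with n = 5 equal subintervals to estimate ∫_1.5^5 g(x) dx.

0.98

Δx = (5 − 1.5)/5 = 0.7.
Left endpoints: 1.5, 2.2, 2.9, 3.6, 4.3.
g(1.5) = -7, g(2.2) = -5.32, g(2.9) = -1.68, g(3.6) = 3.92, g(4.3) = 11.48.
Sum = Δx · [g(1.5) + g(2.2) + g(2.9) + g(3.6) + g(4.3)].
Sum = 0.98.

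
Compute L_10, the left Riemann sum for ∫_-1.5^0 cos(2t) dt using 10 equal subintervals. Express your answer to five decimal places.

Δt = (0 − (-1.5))/10 = 0.15.
Left endpoints: -1.5, -1.35, -1.2, -1.05, -0.9, -0.75, -0.6, -0.45, -0.3, -0.15.
f(-1.5) ≈ -0.98999, f(-1.35) ≈ -0.90407, f(-1.2) ≈ -0.73739, f(-1.05) ≈ -0.50485, f(-0.9) ≈ -0.22720, f(-0.75) ≈ 0.07074, f(-0.6) ≈ 0.36236, f(-0.45) ≈ 0.62161, f(-0.3) ≈ 0.82534, f(-0.15) ≈ 0.95534.
Sum = Δt · [f(-1.5) + f(-1.35) + f(-1.2) + ...].
Sum ≈ -0.07922.

-0.07922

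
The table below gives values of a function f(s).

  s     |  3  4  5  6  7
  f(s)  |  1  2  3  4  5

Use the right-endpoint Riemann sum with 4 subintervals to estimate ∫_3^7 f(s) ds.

14

Δs = 1.
Sum = 1·[2 + 3 + 4 + 5] = 14.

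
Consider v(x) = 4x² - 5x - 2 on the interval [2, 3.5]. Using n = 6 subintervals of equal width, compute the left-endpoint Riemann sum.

19.75

Δx = (3.5 − 2)/6 = 0.25.
Left endpoints: 2, 2.25, 2.5, 2.75, 3, 3.25.
v(2) = 4, v(2.25) = 7, v(2.5) = 10.5, v(2.75) = 14.5, v(3) = 19, v(3.25) = 24.
Sum = Δx · [v(2) + v(2.25) + v(2.5) + ...].
Sum = 19.75.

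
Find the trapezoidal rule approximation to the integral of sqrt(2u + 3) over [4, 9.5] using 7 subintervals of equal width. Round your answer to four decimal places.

22.2309

Δu = (9.5 − 4)/7 = 11/14.
f(4) ≈ 3.3166, f(67/14) ≈ 3.5456, f(39/7) ≈ 3.7607, f(89/14) ≈ 3.9641, f(50/7) ≈ 4.1576, f(111/14) ≈ 4.3425, f(61/7) ≈ 4.5198, f(9.5) ≈ 4.6904.
T_7 = (Δu/2)·[f(u_0) + 2f(u_1) + ... + 2f(u_{6}) + f(u_7)].
Sum ≈ 22.2309.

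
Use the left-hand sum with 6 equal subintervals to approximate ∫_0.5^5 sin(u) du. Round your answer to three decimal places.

Δu = (5 − 0.5)/6 = 0.75.
Left endpoints: 0.5, 1.25, 2, 2.75, 3.5, 4.25.
f(0.5) ≈ 0.479, f(1.25) ≈ 0.949, f(2) ≈ 0.909, f(2.75) ≈ 0.382, f(3.5) ≈ -0.351, f(4.25) ≈ -0.895.
Sum = Δu · [f(0.5) + f(1.25) + f(2) + ...].
Sum ≈ 1.105.

1.105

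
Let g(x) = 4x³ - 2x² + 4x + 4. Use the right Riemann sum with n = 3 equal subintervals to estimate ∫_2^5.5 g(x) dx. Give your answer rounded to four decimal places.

1241.2037

Δx = (5.5 − 2)/3 = 7/6.
Right endpoints: 19/6, 13/3, 5.5.
g(19/6) = 3338/27, g(13/3) = 8350/27, g(5.5) = 631.
Sum = Δx · [g(19/6) + g(13/3) + g(5.5)].
Sum ≈ 1241.2037.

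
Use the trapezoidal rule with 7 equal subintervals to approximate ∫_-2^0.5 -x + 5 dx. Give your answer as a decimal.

Δx = (0.5 − (-2))/7 = 5/14.
f(-2) = 7, f(-23/14) = 93/14, f(-9/7) = 44/7, f(-13/14) = 83/14, f(-4/7) = 39/7, f(-3/14) = 73/14, f(1/7) = 34/7, f(0.5) = 4.5.
T_7 = (Δx/2)·[f(x_0) + 2f(x_1) + ... + 2f(x_{6}) + f(x_7)].
Sum = 14.375.

14.375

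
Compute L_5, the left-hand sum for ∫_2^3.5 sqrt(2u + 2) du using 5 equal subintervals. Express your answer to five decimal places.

Δu = (3.5 − 2)/5 = 0.3.
Left endpoints: 2, 2.3, 2.6, 2.9, 3.2.
f(2) ≈ 2.44949, f(2.3) ≈ 2.56905, f(2.6) ≈ 2.68328, f(2.9) ≈ 2.79285, f(3.2) ≈ 2.89828.
Sum = Δu · [f(2) + f(2.3) + f(2.6) + f(2.9) + f(3.2)].
Sum ≈ 4.01788.

4.01788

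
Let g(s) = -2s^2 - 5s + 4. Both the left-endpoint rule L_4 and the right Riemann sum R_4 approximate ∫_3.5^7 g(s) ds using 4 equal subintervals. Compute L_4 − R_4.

L_4 = -239.0390625.
R_4 = -318.6640625.
L_4 − R_4 = 79.625.

79.625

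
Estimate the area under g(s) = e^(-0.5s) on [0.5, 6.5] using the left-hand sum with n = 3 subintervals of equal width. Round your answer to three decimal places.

Δs = (6.5 − 0.5)/3 = 2.
Left endpoints: 0.5, 2.5, 4.5.
g(0.5) ≈ 0.779, g(2.5) ≈ 0.287, g(4.5) ≈ 0.105.
Sum = Δs · [g(0.5) + g(2.5) + g(4.5)].
Sum ≈ 2.341.

2.341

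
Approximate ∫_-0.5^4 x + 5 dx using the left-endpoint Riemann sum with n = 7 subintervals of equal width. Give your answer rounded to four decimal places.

Δx = (4 − (-0.5))/7 = 9/14.
Left endpoints: -0.5, 1/7, 11/14, 10/7, 29/14, 19/7, 47/14.
f(-0.5) = 4.5, f(1/7) = 36/7, f(11/14) = 81/14, f(10/7) = 45/7, f(29/14) = 99/14, f(19/7) = 54/7, f(47/14) = 117/14.
Sum = Δx · [f(-0.5) + f(1/7) + f(11/14) + ...].
Sum ≈ 28.9286.

28.9286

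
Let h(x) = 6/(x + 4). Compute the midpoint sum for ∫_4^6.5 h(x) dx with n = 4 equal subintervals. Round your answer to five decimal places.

Δx = (6.5 − 4)/4 = 0.625.
Midpoints: 4.3125, 4.9375, 5.5625, 6.1875.
h(4.3125) = 96/133, h(4.9375) = 96/143, h(5.5625) = 32/51, h(6.1875) = 96/163.
Sum = Δx · [h(4.3125) + h(4.9375) + h(5.5625) + h(6.1875)].
Sum ≈ 1.63096.

1.63096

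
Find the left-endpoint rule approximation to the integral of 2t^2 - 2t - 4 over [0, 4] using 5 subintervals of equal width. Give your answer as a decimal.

Δt = (4 − 0)/5 = 0.8.
Left endpoints: 0, 0.8, 1.6, 2.4, 3.2.
f(0) = -4, f(0.8) = -4.32, f(1.6) = -2.08, f(2.4) = 2.72, f(3.2) = 10.08.
Sum = Δt · [f(0) + f(0.8) + f(1.6) + f(2.4) + f(3.2)].
Sum = 1.92.

1.92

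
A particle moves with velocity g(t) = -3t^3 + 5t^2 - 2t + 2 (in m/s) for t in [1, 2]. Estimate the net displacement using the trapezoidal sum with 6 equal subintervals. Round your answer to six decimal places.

-0.622685

Δt = (2 − 1)/6 = 1/6.
g(1) = 2, g(7/6) = 41/24, g(4/3) = 10/9, g(1.5) = 0.125, g(5/3) = -4/3, g(11/6) = -241/72, g(2) = -6.
T_6 = (Δt/2)·[g(t_0) + 2g(t_1) + ... + 2g(t_{5}) + g(t_6)].
Sum ≈ -0.622685.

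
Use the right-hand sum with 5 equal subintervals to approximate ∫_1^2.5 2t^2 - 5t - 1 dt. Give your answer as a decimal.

Δt = (2.5 − 1)/5 = 0.3.
Right endpoints: 1.3, 1.6, 1.9, 2.2, 2.5.
f(1.3) = -4.12, f(1.6) = -3.88, f(1.9) = -3.28, f(2.2) = -2.32, f(2.5) = -1.
Sum = Δt · [f(1.3) + f(1.6) + f(1.9) + f(2.2) + f(2.5)].
Sum = -4.38.

-4.38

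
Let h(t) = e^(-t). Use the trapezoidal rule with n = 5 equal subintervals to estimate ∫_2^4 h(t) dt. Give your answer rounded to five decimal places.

0.11858

Δt = (4 − 2)/5 = 0.4.
h(2) ≈ 0.13534, h(2.4) ≈ 0.09072, h(2.8) ≈ 0.06081, h(3.2) ≈ 0.04076, h(3.6) ≈ 0.02732, h(4) ≈ 0.01832.
T_5 = (Δt/2)·[h(t_0) + 2h(t_1) + ... + 2h(t_{4}) + h(t_5)].
Sum ≈ 0.11858.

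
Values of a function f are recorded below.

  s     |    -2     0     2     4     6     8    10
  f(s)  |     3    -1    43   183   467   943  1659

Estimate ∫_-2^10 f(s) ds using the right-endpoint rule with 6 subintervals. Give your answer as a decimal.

6588

Δs = 2.
Sum = 2·[(-1) + 43 + 183 + 467 + 943 + 1659] = 6588.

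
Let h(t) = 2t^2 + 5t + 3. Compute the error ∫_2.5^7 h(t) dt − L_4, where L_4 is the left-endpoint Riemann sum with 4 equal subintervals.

Exact integral: ∫_2.5^7 h(t) dt = 338.625.
L_4 = 279.7734375.
Error = 338.625 − 279.7734375 = 58.8515625.

58.8515625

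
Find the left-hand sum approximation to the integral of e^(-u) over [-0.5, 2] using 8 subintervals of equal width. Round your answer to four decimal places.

1.7621

Δu = (2 − (-0.5))/8 = 0.3125.
Left endpoints: -0.5, -0.1875, 0.125, 0.4375, 0.75, 1.0625, 1.375, 1.6875.
f(-0.5) ≈ 1.6487, f(-0.1875) ≈ 1.2062, f(0.125) ≈ 0.8825, f(0.4375) ≈ 0.6456, f(0.75) ≈ 0.4724, f(1.0625) ≈ 0.3456, f(1.375) ≈ 0.2528, f(1.6875) ≈ 0.1850.
Sum = Δu · [f(-0.5) + f(-0.1875) + f(0.125) + ...].
Sum ≈ 1.7621.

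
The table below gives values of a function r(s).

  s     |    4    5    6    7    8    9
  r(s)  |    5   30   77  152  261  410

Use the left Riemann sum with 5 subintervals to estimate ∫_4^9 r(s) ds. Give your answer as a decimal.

Δs = 1.
Sum = 1·[5 + 30 + 77 + 152 + 261] = 525.

525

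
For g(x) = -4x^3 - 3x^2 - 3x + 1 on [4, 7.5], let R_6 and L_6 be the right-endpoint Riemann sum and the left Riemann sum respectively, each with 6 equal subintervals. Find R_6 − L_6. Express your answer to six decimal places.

-911.604167

R_6 = -3792.90625.
L_6 ≈ -2881.30208333.
R_6 − L_6 ≈ -911.604167.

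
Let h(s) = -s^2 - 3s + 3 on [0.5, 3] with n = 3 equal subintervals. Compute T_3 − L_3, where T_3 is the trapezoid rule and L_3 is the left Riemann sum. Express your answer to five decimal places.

-6.77083

T_3 ≈ -14.8726852.
L_3 ≈ -8.1018519.
T_3 − L_3 ≈ -6.77083.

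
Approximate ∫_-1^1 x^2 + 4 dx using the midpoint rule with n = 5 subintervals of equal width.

8.64

Δx = (1 − (-1))/5 = 0.4.
Midpoints: -0.8, -0.4, 0, 0.4, 0.8.
f(-0.8) = 4.64, f(-0.4) = 4.16, f(0) = 4, f(0.4) = 4.16, f(0.8) = 4.64.
Sum = Δx · [f(-0.8) + f(-0.4) + f(0) + f(0.4) + f(0.8)].
Sum = 8.64.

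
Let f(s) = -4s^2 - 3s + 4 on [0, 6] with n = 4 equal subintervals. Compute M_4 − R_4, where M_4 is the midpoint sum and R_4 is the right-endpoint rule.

M_4 = -313.5.
R_4 = -448.5.
M_4 − R_4 = 135.

135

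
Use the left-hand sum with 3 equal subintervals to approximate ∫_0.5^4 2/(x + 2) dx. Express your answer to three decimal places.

Δx = (4 − 0.5)/3 = 7/6.
Left endpoints: 0.5, 5/3, 17/6.
f(0.5) = 0.8, f(5/3) = 6/11, f(17/6) = 12/29.
Sum = Δx · [f(0.5) + f(5/3) + f(17/6)].
Sum ≈ 2.052.

2.052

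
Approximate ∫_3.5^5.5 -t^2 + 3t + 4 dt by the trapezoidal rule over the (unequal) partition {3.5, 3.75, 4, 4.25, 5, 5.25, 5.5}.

Subinterval widths: 0.25, 0.25, 0.25, 0.75, 0.25, 0.25.
f(3.5) = 2.25, f(3.75) = 1.1875, f(4) = 0, f(4.25) = -1.3125, f(5) = -6, f(5.25) = -7.8125, f(5.5) = -9.75.
On each subinterval the trapezoid contributes (Δt_i/2)·[f(t_{i-1}) + f(t_i)].
Sum = -6.25.

-6.25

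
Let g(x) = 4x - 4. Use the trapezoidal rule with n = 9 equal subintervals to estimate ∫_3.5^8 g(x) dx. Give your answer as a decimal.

Δx = (8 − 3.5)/9 = 0.5.
g(3.5) = 10, g(4) = 12, g(4.5) = 14, g(5) = 16, g(5.5) = 18, g(6) = 20, g(6.5) = 22, g(7) = 24, g(7.5) = 26, g(8) = 28.
T_9 = (Δx/2)·[g(x_0) + 2g(x_1) + ... + 2g(x_{8}) + g(x_9)].
Sum = 85.5.

85.5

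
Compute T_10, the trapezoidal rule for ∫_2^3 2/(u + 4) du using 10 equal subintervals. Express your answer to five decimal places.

0.30831

Δu = (3 − 2)/10 = 0.1.
f(2) = 1/3, f(2.1) = 20/61, f(2.2) = 10/31, f(2.3) = 20/63, f(2.4) = 0.3125, f(2.5) = 4/13, f(2.6) = 10/33, f(2.7) = 20/67, f(2.8) = 5/17, f(2.9) = 20/69, f(3) = 2/7.
T_10 = (Δu/2)·[f(u_0) + 2f(u_1) + ... + 2f(u_{9}) + f(u_10)].
Sum ≈ 0.30831.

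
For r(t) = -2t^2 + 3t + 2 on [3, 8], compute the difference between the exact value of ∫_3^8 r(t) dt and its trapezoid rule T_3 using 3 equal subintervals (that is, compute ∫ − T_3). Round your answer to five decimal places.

4.62963

Exact integral: ∫_3^8 r(t) dt ≈ -230.8333333.
T_3 ≈ -235.4629630.
Error ≈ -230.8333333 − (-235.4629630) ≈ 4.62963.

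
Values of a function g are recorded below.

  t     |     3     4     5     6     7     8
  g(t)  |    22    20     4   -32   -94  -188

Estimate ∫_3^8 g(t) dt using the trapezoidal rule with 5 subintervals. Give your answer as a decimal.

-185

Δt = 1.
T_5 = (1/2)·[22 + 2·20 + 2·4 + 2·(-32) + 2·(-94) + (-188)] = -185.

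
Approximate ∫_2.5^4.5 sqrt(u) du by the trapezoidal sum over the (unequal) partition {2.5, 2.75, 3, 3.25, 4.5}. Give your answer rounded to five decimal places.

3.72314

Subinterval widths: 0.25, 0.25, 0.25, 1.25.
f(2.5) ≈ 1.58114, f(2.75) ≈ 1.65831, f(3) ≈ 1.73205, f(3.25) ≈ 1.80278, f(4.5) ≈ 2.12132.
On each subinterval the trapezoid contributes (Δu_i/2)·[f(u_{i-1}) + f(u_i)].
Sum ≈ 3.72314.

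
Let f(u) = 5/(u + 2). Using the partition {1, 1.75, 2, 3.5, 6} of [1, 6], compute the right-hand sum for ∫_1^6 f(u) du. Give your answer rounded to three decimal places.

4.239

Subinterval widths: 0.75, 0.25, 1.5, 2.5.
Right endpoints: 1.75, 2, 3.5, 6.
f(1.75) = 4/3, f(2) = 1.25, f(3.5) = 10/11, f(6) = 0.625.
Sum = Σ Δu_i · f(u_i).
Sum ≈ 4.239.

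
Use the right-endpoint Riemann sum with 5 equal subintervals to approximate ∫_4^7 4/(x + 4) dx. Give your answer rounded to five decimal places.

1.23379

Δx = (7 − 4)/5 = 0.6.
Right endpoints: 4.6, 5.2, 5.8, 6.4, 7.
f(4.6) = 20/43, f(5.2) = 10/23, f(5.8) = 20/49, f(6.4) = 5/13, f(7) = 4/11.
Sum = Δx · [f(4.6) + f(5.2) + f(5.8) + f(6.4) + f(7)].
Sum ≈ 1.23379.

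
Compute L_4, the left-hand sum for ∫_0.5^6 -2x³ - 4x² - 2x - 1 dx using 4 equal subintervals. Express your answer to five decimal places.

-615.07617

Δx = (6 − 0.5)/4 = 1.375.
Left endpoints: 0.5, 1.875, 3.25, 4.625.
f(0.5) = -3.25, f(1.875) = -31.99609375, f(3.25) = -118.40625, f(4.625) = -293.67578125.
Sum = Δx · [f(0.5) + f(1.875) + f(3.25) + f(4.625)].
Sum ≈ -615.07617.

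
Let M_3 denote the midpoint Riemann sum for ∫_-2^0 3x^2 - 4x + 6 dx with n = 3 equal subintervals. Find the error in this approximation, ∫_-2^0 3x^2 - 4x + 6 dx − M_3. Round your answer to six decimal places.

Exact integral: ∫_-2^0 f(x) dx = 28.
M_3 ≈ 27.77777778.
Error ≈ 28 − 27.77777778 ≈ 0.222222.

0.222222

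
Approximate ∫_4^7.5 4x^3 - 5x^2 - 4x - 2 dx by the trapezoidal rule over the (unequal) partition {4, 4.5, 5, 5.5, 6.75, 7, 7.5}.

Subinterval widths: 0.5, 0.5, 0.5, 1.25, 0.25, 0.5.
f(4) = 158, f(4.5) = 243.25, f(5) = 353, f(5.5) = 490.25, f(6.75) = 973.375, f(7) = 1097, f(7.5) = 1374.25.
On each subinterval the trapezoid contributes (Δx_i/2)·[f(x_{i-1}) + f(x_i)].
Sum = 2251.5625.

2251.5625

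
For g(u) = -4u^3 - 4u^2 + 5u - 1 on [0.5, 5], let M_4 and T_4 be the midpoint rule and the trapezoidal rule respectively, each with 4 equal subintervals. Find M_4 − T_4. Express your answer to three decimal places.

M_4 ≈ -716.50195.
T_4 = -769.18359375.
M_4 − T_4 ≈ 52.682.

52.682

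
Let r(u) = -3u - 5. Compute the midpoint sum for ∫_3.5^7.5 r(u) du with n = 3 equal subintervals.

Δu = (7.5 − 3.5)/3 = 4/3.
Midpoints: 25/6, 5.5, 41/6.
r(25/6) = -17.5, r(5.5) = -21.5, r(41/6) = -25.5.
Sum = Δu · [r(25/6) + r(5.5) + r(41/6)].
Sum = -86.

-86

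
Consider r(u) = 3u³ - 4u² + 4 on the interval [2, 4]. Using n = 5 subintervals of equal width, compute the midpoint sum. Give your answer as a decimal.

112.72

Δu = (4 − 2)/5 = 0.4.
Midpoints: 2.2, 2.6, 3, 3.4, 3.8.
r(2.2) = 16.584, r(2.6) = 29.688, r(3) = 49, r(3.4) = 75.672, r(3.8) = 110.856.
Sum = Δu · [r(2.2) + r(2.6) + r(3) + r(3.4) + r(3.8)].
Sum = 112.72.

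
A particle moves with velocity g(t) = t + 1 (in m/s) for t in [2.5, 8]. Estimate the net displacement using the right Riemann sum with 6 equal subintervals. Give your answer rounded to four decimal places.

36.8958

Δt = (8 − 2.5)/6 = 11/12.
Right endpoints: 41/12, 13/3, 5.25, 37/6, 85/12, 8.
g(41/12) = 53/12, g(13/3) = 16/3, g(5.25) = 6.25, g(37/6) = 43/6, g(85/12) = 97/12, g(8) = 9.
Sum = Δt · [g(41/12) + g(13/3) + g(5.25) + ...].
Sum ≈ 36.8958.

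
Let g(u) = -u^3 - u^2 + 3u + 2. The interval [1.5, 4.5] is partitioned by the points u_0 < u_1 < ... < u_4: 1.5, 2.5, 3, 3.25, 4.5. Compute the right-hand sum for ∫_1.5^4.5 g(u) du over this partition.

Subinterval widths: 1, 0.5, 0.25, 1.25.
Right endpoints: 2.5, 3, 3.25, 4.5.
g(2.5) = -12.375, g(3) = -25, g(3.25) = -33.140625, g(4.5) = -95.875.
Sum = Σ Δu_i · g(u_i).
Sum = -153.00390625.

-153.00390625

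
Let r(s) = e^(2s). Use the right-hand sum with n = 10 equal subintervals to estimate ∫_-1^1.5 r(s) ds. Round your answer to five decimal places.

Δs = (1.5 − (-1))/10 = 0.25.
Right endpoints: -0.75, -0.5, -0.25, 0, 0.25, 0.5, 0.75, 1, 1.25, 1.5.
r(-0.75) ≈ 0.22313, r(-0.5) ≈ 0.36788, r(-0.25) ≈ 0.60653, r(0) ≈ 1.00000, r(0.25) ≈ 1.64872, r(0.5) ≈ 2.71828, r(0.75) ≈ 4.48169, r(1) ≈ 7.38906, r(1.25) ≈ 12.18249, r(1.5) ≈ 20.08554.
Sum = Δs · [r(-0.75) + r(-0.5) + r(-0.25) + ...].
Sum ≈ 12.67583.

12.67583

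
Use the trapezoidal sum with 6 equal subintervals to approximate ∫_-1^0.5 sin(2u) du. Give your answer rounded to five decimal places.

Δu = (0.5 − (-1))/6 = 0.25.
f(-1) ≈ -0.90930, f(-0.75) ≈ -0.99749, f(-0.5) ≈ -0.84147, f(-0.25) ≈ -0.47943, f(0) ≈ 0.00000, f(0.25) ≈ 0.47943, f(0.5) ≈ 0.84147.
T_6 = (Δu/2)·[f(u_0) + 2f(u_1) + ... + 2f(u_{5}) + f(u_6)].
Sum ≈ -0.46822.

-0.46822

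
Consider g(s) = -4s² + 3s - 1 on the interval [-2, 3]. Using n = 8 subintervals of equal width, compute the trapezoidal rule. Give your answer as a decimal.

Δs = (3 − (-2))/8 = 0.625.
g(-2) = -23, g(-1.375) = -12.6875, g(-0.75) = -5.5, g(-0.125) = -1.4375, g(0.5) = -0.5, g(1.125) = -2.6875, g(1.75) = -8, g(2.375) = -16.4375, g(3) = -28.
T_8 = (Δs/2)·[g(s_0) + 2g(s_1) + ... + 2g(s_{7}) + g(s_8)].
Sum = -45.46875.

-45.46875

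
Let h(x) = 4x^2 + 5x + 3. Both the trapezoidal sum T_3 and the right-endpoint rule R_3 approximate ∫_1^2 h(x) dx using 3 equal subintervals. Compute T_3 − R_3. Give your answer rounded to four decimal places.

T_3 ≈ 19.907407.
R_3 ≈ 22.740741.
T_3 − R_3 ≈ -2.8333.

-2.8333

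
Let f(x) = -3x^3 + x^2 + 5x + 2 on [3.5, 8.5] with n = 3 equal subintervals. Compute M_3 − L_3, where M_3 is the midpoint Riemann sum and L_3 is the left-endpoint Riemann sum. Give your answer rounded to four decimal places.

M_3 ≈ -3390.740741.
L_3 ≈ -2217.476852.
M_3 − L_3 ≈ -1173.2639.

-1173.2639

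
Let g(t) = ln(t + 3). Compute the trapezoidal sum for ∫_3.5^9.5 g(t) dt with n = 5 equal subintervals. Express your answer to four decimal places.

Δt = (9.5 − 3.5)/5 = 1.2.
g(3.5) ≈ 1.8718, g(4.7) ≈ 2.0412, g(5.9) ≈ 2.1861, g(7.1) ≈ 2.3125, g(8.3) ≈ 2.4248, g(9.5) ≈ 2.5257.
T_5 = (Δt/2)·[g(t_0) + 2g(t_1) + ... + 2g(t_{4}) + g(t_5)].
Sum ≈ 13.3961.

13.3961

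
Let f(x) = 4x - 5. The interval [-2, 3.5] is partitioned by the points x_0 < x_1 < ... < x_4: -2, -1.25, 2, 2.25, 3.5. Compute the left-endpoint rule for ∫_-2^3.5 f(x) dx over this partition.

-36.5

Subinterval widths: 0.75, 3.25, 0.25, 1.25.
Left endpoints: -2, -1.25, 2, 2.25.
f(-2) = -13, f(-1.25) = -10, f(2) = 3, f(2.25) = 4.
Sum = Σ Δx_i · f(x_i).
Sum = -36.5.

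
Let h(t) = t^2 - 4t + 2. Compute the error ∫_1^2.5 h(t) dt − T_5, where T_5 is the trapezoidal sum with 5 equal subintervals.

-0.0225

Exact integral: ∫_1^2.5 h(t) dt = -2.625.
T_5 = -2.6025.
Error = -2.625 − (-2.6025) = -0.0225.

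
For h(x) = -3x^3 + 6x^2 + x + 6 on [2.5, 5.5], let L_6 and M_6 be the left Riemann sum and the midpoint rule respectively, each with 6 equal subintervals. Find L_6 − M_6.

L_6 = -252.9375.
M_6 = -323.625.
L_6 − M_6 = 70.6875.

70.6875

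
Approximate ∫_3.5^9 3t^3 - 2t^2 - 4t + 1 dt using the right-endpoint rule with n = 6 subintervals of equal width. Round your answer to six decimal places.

5130.890480

Δt = (9 − 3.5)/6 = 11/12.
Right endpoints: 53/12, 16/3, 6.25, 43/6, 97/12, 9.
f(53/12) = 38935/192, f(16/3) = 3401/9, f(6.25) = 630.296875, f(43/6) = 973.875, f(97/12) = 819353/576, f(9) = 1990.
Sum = Δt · [f(53/12) + f(16/3) + f(6.25) + ...].
Sum ≈ 5130.890480.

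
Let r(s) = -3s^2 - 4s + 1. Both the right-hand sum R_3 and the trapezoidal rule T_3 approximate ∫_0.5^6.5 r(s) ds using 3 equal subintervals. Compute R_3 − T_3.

R_3 = -514.5.
T_3 = -364.5.
R_3 − T_3 = -150.

-150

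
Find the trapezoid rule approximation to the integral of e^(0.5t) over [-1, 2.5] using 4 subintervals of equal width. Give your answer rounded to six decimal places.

5.859329

Δt = (2.5 − (-1))/4 = 0.875.
f(-1) ≈ 0.606531, f(-0.125) ≈ 0.939413, f(0.75) ≈ 1.454991, f(1.625) ≈ 2.253535, f(2.5) ≈ 3.490343.
T_4 = (Δt/2)·[f(t_0) + 2f(t_1) + 2f(t_2) + 2f(t_3) + f(t_4)].
Sum ≈ 5.859329.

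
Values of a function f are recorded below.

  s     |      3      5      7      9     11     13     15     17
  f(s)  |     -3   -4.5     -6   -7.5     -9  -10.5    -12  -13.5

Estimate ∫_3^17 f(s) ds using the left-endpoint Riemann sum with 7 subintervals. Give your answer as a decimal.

Δs = 2.
Sum = 2·[(-3) + (-4.5) + (-6) + (-7.5) + (-9) + (-10.5) + (-12)] = -105.

-105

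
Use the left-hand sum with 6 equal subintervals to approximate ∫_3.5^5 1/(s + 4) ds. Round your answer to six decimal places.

0.185128

Δs = (5 − 3.5)/6 = 0.25.
Left endpoints: 3.5, 3.75, 4, 4.25, 4.5, 4.75.
f(3.5) = 2/15, f(3.75) = 4/31, f(4) = 0.125, f(4.25) = 4/33, f(4.5) = 2/17, f(4.75) = 4/35.
Sum = Δs · [f(3.5) + f(3.75) + f(4) + ...].
Sum ≈ 0.185128.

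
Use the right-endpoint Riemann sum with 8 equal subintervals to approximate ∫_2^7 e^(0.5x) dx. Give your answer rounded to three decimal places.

70.787

Δx = (7 − 2)/8 = 0.625.
Right endpoints: 2.625, 3.25, 3.875, 4.5, 5.125, 5.75, 6.375, 7.
f(2.625) ≈ 3.715, f(3.25) ≈ 5.078, f(3.875) ≈ 6.941, f(4.5) ≈ 9.488, f(5.125) ≈ 12.968, f(5.75) ≈ 17.725, f(6.375) ≈ 24.228, f(7) ≈ 33.115.
Sum = Δx · [f(2.625) + f(3.25) + f(3.875) + ...].
Sum ≈ 70.787.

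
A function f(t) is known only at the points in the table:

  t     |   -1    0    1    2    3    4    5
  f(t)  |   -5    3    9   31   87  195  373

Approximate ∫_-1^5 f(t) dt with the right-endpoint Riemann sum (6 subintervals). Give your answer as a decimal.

Δt = 1.
Sum = 1·[3 + 9 + 31 + 87 + 195 + 373] = 698.

698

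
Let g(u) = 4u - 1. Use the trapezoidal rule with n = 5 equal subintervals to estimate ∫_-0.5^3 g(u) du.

14

Δu = (3 − (-0.5))/5 = 0.7.
g(-0.5) = -3, g(0.2) = -0.2, g(0.9) = 2.6, g(1.6) = 5.4, g(2.3) = 8.2, g(3) = 11.
T_5 = (Δu/2)·[g(u_0) + 2g(u_1) + ... + 2g(u_{4}) + g(u_5)].
Sum = 14.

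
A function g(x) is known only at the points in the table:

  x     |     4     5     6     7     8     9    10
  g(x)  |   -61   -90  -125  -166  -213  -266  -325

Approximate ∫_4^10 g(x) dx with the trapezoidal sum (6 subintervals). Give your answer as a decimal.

Δx = 1.
T_6 = (1/2)·[(-61) + 2·(-90) + 2·(-125) + 2·(-166) + 2·(-213) + 2·(-266) + (-325)] = -1053.

-1053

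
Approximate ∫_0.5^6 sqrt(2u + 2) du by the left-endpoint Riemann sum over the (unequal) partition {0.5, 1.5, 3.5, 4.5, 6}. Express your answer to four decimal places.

Subinterval widths: 1, 2, 1, 1.5.
Left endpoints: 0.5, 1.5, 3.5, 4.5.
f(0.5) ≈ 1.7321, f(1.5) ≈ 2.2361, f(3.5) ≈ 3.0000, f(4.5) ≈ 3.3166.
Sum = Σ Δu_i · f(u_i).
Sum ≈ 14.1791.

14.1791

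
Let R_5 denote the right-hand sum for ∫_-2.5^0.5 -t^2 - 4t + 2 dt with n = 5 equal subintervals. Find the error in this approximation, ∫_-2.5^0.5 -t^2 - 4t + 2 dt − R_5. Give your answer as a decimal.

Exact integral: ∫_-2.5^0.5 f(t) dt = 12.75.
R_5 = 10.77.
Error = 12.75 − 10.77 = 1.98.

1.98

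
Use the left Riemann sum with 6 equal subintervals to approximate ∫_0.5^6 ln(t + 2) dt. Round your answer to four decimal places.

8.2926

Δt = (6 − 0.5)/6 = 11/12.
Left endpoints: 0.5, 17/12, 7/3, 3.25, 25/6, 61/12.
f(0.5) ≈ 0.9163, f(17/12) ≈ 1.2287, f(7/3) ≈ 1.4663, f(3.25) ≈ 1.6582, f(25/6) ≈ 1.8192, f(61/12) ≈ 1.9577.
Sum = Δt · [f(0.5) + f(17/12) + f(7/3) + ...].
Sum ≈ 8.2926.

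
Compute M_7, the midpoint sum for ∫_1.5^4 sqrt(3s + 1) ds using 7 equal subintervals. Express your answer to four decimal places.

Δs = (4 − 1.5)/7 = 5/14.
Midpoints: 47/28, 57/28, 67/28, 2.75, 87/28, 97/28, 107/28.
f(47/28) ≈ 2.4568, f(57/28) ≈ 2.6659, f(67/28) ≈ 2.8598, f(2.75) ≈ 3.0414, f(87/28) ≈ 3.2127, f(97/28) ≈ 3.3753, f(107/28) ≈ 3.5305.
Sum = Δs · [f(47/28) + f(57/28) + f(67/28) + ...].
Sum ≈ 7.5509.

7.5509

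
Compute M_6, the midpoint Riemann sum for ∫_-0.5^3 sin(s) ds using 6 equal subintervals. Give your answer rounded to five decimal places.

Δs = (3 − (-0.5))/6 = 7/12.
Midpoints: -5/24, 0.375, 23/24, 37/24, 2.125, 65/24.
f(-5/24) ≈ -0.20683, f(0.375) ≈ 0.36627, f(23/24) ≈ 0.81823, f(37/24) ≈ 0.99958, f(2.125) ≈ 0.85032, f(65/24) ≈ 0.41983.
Sum = Δs · [f(-5/24) + f(0.375) + f(23/24) + ...].
Sum ≈ 1.89432.

1.89432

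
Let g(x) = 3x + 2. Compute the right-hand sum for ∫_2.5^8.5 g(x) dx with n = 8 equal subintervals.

Δx = (8.5 − 2.5)/8 = 0.75.
Right endpoints: 3.25, 4, 4.75, 5.5, 6.25, 7, 7.75, 8.5.
g(3.25) = 11.75, g(4) = 14, g(4.75) = 16.25, g(5.5) = 18.5, g(6.25) = 20.75, g(7) = 23, g(7.75) = 25.25, g(8.5) = 27.5.
Sum = Δx · [g(3.25) + g(4) + g(4.75) + ...].
Sum = 117.75.

117.75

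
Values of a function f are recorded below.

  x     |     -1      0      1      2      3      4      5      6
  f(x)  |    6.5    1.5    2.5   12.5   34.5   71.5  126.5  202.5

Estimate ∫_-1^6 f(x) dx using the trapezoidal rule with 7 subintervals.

Δx = 1.
T_7 = (1/2)·[6.5 + 2·1.5 + 2·2.5 + 2·12.5 + 2·34.5 + 2·71.5 + 2·126.5 + 202.5] = 353.5.

353.5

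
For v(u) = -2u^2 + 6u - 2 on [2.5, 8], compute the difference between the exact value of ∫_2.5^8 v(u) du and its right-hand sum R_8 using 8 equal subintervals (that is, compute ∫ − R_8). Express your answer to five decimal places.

Exact integral: ∫_2.5^8 v(u) du ≈ -168.6666667.
R_8 ≈ -197.8925781.
Error ≈ -168.6666667 − (-197.8925781) ≈ 29.22591.

29.22591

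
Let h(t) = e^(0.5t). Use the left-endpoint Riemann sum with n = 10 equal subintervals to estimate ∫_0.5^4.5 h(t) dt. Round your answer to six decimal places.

14.821334

Δt = (4.5 − 0.5)/10 = 0.4.
Left endpoints: 0.5, 0.9, 1.3, 1.7, 2.1, 2.5, 2.9, 3.3, 3.7, 4.1.
h(0.5) ≈ 1.284025, h(0.9) ≈ 1.568312, h(1.3) ≈ 1.915541, h(1.7) ≈ 2.339647, h(2.1) ≈ 2.857651, h(2.5) ≈ 3.490343, h(2.9) ≈ 4.263115, h(3.3) ≈ 5.206980, h(3.7) ≈ 6.359820, h(4.1) ≈ 7.767901.
Sum = Δt · [h(0.5) + h(0.9) + h(1.3) + ...].
Sum ≈ 14.821334.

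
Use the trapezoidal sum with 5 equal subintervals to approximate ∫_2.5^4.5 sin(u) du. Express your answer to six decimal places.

-0.582455

Δu = (4.5 − 2.5)/5 = 0.4.
f(2.5) ≈ 0.598472, f(2.9) ≈ 0.239249, f(3.3) ≈ -0.157746, f(3.7) ≈ -0.529836, f(4.1) ≈ -0.818277, f(4.5) ≈ -0.977530.
T_5 = (Δu/2)·[f(u_0) + 2f(u_1) + ... + 2f(u_{4}) + f(u_5)].
Sum ≈ -0.582455.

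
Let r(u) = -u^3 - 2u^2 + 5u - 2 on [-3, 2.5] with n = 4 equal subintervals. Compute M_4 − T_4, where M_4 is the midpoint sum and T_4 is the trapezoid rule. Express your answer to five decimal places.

3.24951

M_4 ≈ -34.7241211.
T_4 ≈ -37.9736328.
M_4 − T_4 ≈ 3.24951.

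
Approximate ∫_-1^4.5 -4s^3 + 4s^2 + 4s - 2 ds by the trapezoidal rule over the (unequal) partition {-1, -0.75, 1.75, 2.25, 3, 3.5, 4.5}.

Subinterval widths: 0.25, 2.5, 0.5, 0.75, 0.5, 1.
f(-1) = 2, f(-0.75) = -1.0625, f(1.75) = -4.1875, f(2.25) = -18.3125, f(3) = -62, f(3.5) = -110.5, f(4.5) = -267.5.
On each subinterval the trapezoid contributes (Δs_i/2)·[f(s_{i-1}) + f(s_i)].
Sum = -274.3125.

-274.3125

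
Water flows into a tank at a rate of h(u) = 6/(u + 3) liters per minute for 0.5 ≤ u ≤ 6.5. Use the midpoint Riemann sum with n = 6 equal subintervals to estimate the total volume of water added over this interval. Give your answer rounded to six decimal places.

Δu = (6.5 − 0.5)/6 = 1.
Midpoints: 1, 2, 3, 4, 5, 6.
h(1) = 1.5, h(2) = 1.2, h(3) = 1, h(4) = 6/7, h(5) = 0.75, h(6) = 2/3.
Sum = Δu · [h(1) + h(2) + h(3) + ...].
Sum ≈ 5.973810.

5.973810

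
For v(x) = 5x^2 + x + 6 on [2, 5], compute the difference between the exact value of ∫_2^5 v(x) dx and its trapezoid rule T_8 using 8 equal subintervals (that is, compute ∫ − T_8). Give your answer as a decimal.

Exact integral: ∫_2^5 v(x) dx = 223.5.
T_8 = 223.8515625.
Error = 223.5 − 223.8515625 = -0.3515625.

-0.3515625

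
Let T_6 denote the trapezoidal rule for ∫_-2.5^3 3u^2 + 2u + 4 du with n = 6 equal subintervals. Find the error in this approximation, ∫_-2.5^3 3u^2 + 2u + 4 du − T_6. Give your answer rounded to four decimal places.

Exact integral: ∫_-2.5^3 f(u) du = 67.375.
T_6 ≈ 69.685764.
Error ≈ 67.375 − 69.685764 ≈ -2.3108.

-2.3108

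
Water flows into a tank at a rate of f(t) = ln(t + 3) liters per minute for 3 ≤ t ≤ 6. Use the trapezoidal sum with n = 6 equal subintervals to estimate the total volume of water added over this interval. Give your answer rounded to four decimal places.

6.0233

Δt = (6 − 3)/6 = 0.5.
f(3) ≈ 1.7918, f(3.5) ≈ 1.8718, f(4) ≈ 1.9459, f(4.5) ≈ 2.0149, f(5) ≈ 2.0794, f(5.5) ≈ 2.1401, f(6) ≈ 2.1972.
T_6 = (Δt/2)·[f(t_0) + 2f(t_1) + ... + 2f(t_{5}) + f(t_6)].
Sum ≈ 6.0233.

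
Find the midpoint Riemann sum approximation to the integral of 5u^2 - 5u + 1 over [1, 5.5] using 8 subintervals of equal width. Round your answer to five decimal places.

Δu = (5.5 − 1)/8 = 0.5625.
Midpoints: 1.28125, 1.84375, 2.40625, 2.96875, 3.53125, 4.09375, 4.65625, 5.21875.
f(1.28125) = 2869/1024, f(1.84375) = 8989/1024, f(2.40625) = 18349/1024, f(2.96875) = 30949/1024, f(3.53125) = 46789/1024, f(4.09375) = 65869/1024, f(4.65625) = 88189/1024, f(5.21875) = 113749/1024.
Sum = Δu · [f(1.28125) + f(1.84375) + f(2.40625) + ...].
Sum ≈ 206.40674.

206.40674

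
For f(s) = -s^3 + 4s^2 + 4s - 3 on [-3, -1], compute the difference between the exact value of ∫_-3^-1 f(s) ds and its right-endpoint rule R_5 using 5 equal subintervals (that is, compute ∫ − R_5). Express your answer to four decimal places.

Exact integral: ∫_-3^-1 f(s) ds ≈ 32.666667.
R_5 = 23.2.
Error ≈ 32.666667 − 23.2 ≈ 9.4667.

9.4667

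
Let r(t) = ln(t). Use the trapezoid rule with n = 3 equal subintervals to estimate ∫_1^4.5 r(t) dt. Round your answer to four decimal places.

Δt = (4.5 − 1)/3 = 7/6.
r(1) ≈ 0.0000, r(13/6) ≈ 0.7732, r(10/3) ≈ 1.2040, r(4.5) ≈ 1.5041.
T_3 = (Δt/2)·[r(t_0) + 2r(t_1) + 2r(t_2) + r(t_3)].
Sum ≈ 3.1841.

3.1841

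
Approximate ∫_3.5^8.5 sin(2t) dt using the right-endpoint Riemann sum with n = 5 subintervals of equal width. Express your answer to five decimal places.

-0.47881

Δt = (8.5 − 3.5)/5 = 1.
Right endpoints: 4.5, 5.5, 6.5, 7.5, 8.5.
f(4.5) ≈ 0.41212, f(5.5) ≈ -0.99999, f(6.5) ≈ 0.42017, f(7.5) ≈ 0.65029, f(8.5) ≈ -0.96140.
Sum = Δt · [f(4.5) + f(5.5) + f(6.5) + f(7.5) + f(8.5)].
Sum ≈ -0.47881.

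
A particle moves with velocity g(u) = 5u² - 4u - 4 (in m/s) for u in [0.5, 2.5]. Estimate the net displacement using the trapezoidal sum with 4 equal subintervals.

Δu = (2.5 − 0.5)/4 = 0.5.
g(0.5) = -4.75, g(1) = -3, g(1.5) = 1.25, g(2) = 8, g(2.5) = 17.25.
T_4 = (Δu/2)·[g(u_0) + 2g(u_1) + 2g(u_2) + 2g(u_3) + g(u_4)].
Sum = 6.25.

6.25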